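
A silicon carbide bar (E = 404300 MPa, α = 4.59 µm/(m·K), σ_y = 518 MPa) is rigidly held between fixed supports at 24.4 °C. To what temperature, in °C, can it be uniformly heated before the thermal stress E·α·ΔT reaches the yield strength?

E = 404300 MPa = 404.3 GPa.
E·α·ΔT = 518.0 MPa ⇒ ΔT = 518.0 / (404.3×10³ × 4.59×10⁻⁶) = 279.1 K.
T = 24.4 + 279.1 = 303.5 °C.

304 °C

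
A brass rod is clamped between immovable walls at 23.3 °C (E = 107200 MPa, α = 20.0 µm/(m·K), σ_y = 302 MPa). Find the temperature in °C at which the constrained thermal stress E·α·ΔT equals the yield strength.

164 °C

E = 107200 MPa = 107.2 GPa.
E·α·ΔT = 302.0 MPa ⇒ ΔT = 302.0 / (107.2×10³ × 20.0×10⁻⁶) = 140.9 K.
T = 23.3 + 140.9 = 164.2 °C.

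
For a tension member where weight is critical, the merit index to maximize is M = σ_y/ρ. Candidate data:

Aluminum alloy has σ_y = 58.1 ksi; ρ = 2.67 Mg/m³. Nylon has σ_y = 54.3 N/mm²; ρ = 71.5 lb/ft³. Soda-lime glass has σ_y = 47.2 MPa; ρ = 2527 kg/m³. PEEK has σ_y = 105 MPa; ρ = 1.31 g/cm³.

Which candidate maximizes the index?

aluminum alloy

After converting to SI:
  aluminum alloy: σ_y = 400.6 MPa, ρ = 2670 kg/m³
  nylon: σ_y = 54.30 MPa, ρ = 1145 kg/m³
  soda-lime glass: σ_y = 47.20 MPa, ρ = 2527 kg/m³
  PEEK: σ_y = 105.0 MPa, ρ = 1310 kg/m³
  aluminum alloy: M = 150 kN·m/kg
  PEEK: M = 80.2 kN·m/kg
  nylon: M = 47.4 kN·m/kg
  soda-lime glass: M = 18.7 kN·m/kg
The maximum is for aluminum alloy.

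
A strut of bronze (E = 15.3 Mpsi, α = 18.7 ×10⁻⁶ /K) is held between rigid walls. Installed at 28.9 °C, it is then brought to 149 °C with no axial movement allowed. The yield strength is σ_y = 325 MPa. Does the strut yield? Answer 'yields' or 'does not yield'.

E = 15.3 Mpsi = 105.5 GPa.
ΔT = 120.1 K. Constrained thermal stress σ = E·α·ΔT = 105.5×10³ MPa × 18.7×10⁻⁶ × 120.1 = 237 MPa (compressive).
Compare to σ_y = 325 MPa: σ < σ_y, so it does not yield.

does not yield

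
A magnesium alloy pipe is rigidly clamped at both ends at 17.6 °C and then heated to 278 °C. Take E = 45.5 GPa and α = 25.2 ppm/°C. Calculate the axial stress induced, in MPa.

299 MPa

ΔT = 260.4 K. Constrained thermal stress σ = E·α·ΔT = 45.50×10³ MPa × 25.2×10⁻⁶ × 260.4 = 299 MPa (compressive).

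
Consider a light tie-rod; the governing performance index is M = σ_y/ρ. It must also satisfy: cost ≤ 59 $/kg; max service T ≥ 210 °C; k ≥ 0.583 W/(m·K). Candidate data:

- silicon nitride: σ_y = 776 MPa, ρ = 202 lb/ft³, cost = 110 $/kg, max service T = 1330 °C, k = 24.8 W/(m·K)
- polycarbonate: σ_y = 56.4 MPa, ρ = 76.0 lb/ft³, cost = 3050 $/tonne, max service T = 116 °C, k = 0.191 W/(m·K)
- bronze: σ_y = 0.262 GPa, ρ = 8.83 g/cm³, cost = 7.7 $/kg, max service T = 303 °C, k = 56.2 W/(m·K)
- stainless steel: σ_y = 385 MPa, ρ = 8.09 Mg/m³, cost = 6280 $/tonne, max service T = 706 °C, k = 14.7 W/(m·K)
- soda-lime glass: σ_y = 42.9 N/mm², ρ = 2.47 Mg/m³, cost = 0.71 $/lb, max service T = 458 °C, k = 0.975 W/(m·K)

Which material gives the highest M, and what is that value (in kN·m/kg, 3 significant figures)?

Screen on constraints: cost ≤ 59 $/kg; max service T ≥ 210 °C; k ≥ 0.583 W/(m·K). Survivors: bronze, stainless steel, soda-lime glass.
After converting to SI:
  bronze: σ_y = 262.0 MPa, ρ = 8830 kg/m³
  stainless steel: σ_y = 385.0 MPa, ρ = 8090 kg/m³
  soda-lime glass: σ_y = 42.90 MPa, ρ = 2470 kg/m³
  stainless steel: M = 47.6 kN·m/kg
  bronze: M = 29.7 kN·m/kg
  soda-lime glass: M = 17.4 kN·m/kg
Stainless steel ranks first.

stainless steel, M = 47.6 kN·m/kg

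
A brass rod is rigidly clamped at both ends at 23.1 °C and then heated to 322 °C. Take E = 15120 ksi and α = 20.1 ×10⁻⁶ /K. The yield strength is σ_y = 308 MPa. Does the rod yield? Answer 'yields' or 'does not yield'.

yields

E = 15120 ksi = 104.2 GPa.
ΔT = 298.9 K. Constrained thermal stress σ = E·α·ΔT = 104.2×10³ MPa × 20.1×10⁻⁶ × 298.9 = 626 MPa (compressive).
Compare to σ_y = 308 MPa: σ ≥ σ_y, so it yields.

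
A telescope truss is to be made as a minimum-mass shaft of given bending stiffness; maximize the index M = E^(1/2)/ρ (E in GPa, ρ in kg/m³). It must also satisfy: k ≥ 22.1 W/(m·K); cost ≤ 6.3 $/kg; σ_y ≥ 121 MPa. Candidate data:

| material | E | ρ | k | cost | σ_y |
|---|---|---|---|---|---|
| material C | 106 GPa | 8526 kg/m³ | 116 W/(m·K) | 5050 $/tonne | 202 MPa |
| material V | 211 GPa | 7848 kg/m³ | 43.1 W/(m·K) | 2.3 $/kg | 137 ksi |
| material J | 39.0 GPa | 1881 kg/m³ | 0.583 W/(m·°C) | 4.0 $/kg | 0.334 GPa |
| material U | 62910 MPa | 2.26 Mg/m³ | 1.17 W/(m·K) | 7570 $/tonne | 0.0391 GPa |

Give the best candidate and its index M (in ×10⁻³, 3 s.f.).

Screen on constraints: k ≥ 22.1 W/(m·K); cost ≤ 6.3 $/kg; σ_y ≥ 121 MPa. Survivors: material C, material V.
In SI units:
  material C: E = 106.0 GPa, ρ = 8526 kg/m³
  material V: E = 211.0 GPa, ρ = 7848 kg/m³
  material V: M = 1.85×10⁻³
  material C: M = 1.21×10⁻³
Material V has the largest M.

material V, M = 1.85×10⁻³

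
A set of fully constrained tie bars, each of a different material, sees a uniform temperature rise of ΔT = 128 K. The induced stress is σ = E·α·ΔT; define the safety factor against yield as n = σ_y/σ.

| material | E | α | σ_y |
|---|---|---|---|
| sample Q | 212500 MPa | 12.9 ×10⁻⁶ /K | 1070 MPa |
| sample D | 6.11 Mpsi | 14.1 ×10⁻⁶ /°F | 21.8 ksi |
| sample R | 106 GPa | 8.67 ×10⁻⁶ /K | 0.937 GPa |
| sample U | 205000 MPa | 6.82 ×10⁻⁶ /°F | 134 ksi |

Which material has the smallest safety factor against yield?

With everything in SI (GPa, ×10⁻⁶/K, MPa):
  sample Q: E = 212.5, α = 12.9, σ_y = 1070 → σ = 351 MPa, n = 3.05
  sample D: E = 42.13, α = 25.4, σ_y = 150.3 → σ = 137 MPa, n = 1.10
  sample R: E = 106.0, α = 8.67, σ_y = 937.0 → σ = 118 MPa, n = 7.97
  sample U: E = 205.0, α = 12.3, σ_y = 923.9 → σ = 322 MPa, n = 2.87
Smallest n: sample D with n = 1.10.

sample D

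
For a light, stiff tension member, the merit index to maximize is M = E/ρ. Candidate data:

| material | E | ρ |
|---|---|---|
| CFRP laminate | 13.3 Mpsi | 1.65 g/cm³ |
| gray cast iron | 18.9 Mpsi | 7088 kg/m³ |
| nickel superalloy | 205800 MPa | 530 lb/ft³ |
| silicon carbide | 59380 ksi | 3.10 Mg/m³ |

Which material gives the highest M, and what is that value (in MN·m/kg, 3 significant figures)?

silicon carbide, M = 132 MN·m/kg

Convert each candidate to consistent units, then evaluate M:
  CFRP laminate: E = 91.70 GPa, ρ = 1650 kg/m³
  gray cast iron: E = 130.3 GPa, ρ = 7088 kg/m³
  nickel superalloy: E = 205.8 GPa, ρ = 8490 kg/m³
  silicon carbide: E = 409.4 GPa, ρ = 3100 kg/m³
  silicon carbide: M = 132 MN·m/kg
  CFRP laminate: M = 55.6 MN·m/kg
  nickel superalloy: M = 24.2 MN·m/kg
  gray cast iron: M = 18.4 MN·m/kg
Silicon carbide has the largest M.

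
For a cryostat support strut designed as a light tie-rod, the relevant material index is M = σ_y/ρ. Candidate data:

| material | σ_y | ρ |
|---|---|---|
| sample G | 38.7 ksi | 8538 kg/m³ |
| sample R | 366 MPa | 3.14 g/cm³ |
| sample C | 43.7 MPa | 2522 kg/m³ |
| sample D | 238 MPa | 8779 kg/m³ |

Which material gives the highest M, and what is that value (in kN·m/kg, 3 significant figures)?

Normalizing units and computing the index:
  sample G: σ_y = 266.8 MPa, ρ = 8538 kg/m³
  sample R: σ_y = 366.0 MPa, ρ = 3140 kg/m³
  sample C: σ_y = 43.70 MPa, ρ = 2522 kg/m³
  sample D: σ_y = 238.0 MPa, ρ = 8779 kg/m³
  sample R: M = 117 kN·m/kg
  sample G: M = 31.3 kN·m/kg
  sample D: M = 27.1 kN·m/kg
  sample C: M = 17.3 kN·m/kg
Sample R ranks first.

sample R, M = 117 kN·m/kg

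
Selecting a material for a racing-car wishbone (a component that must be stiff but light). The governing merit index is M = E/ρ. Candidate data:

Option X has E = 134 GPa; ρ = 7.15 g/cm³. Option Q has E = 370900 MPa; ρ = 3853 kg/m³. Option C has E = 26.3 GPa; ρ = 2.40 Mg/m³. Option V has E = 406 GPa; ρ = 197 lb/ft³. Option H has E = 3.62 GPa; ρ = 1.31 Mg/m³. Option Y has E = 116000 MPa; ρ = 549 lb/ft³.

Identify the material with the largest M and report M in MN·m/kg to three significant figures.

After converting to SI:
  option X: E = 134.0 GPa, ρ = 7150 kg/m³
  option Q: E = 370.9 GPa, ρ = 3853 kg/m³
  option C: E = 26.30 GPa, ρ = 2400 kg/m³
  option V: E = 406.0 GPa, ρ = 3156 kg/m³
  option H: E = 3.620 GPa, ρ = 1310 kg/m³
  option Y: E = 116.0 GPa, ρ = 8794 kg/m³
  option V: M = 129 MN·m/kg
  option Q: M = 96.3 MN·m/kg
  option X: M = 18.7 MN·m/kg
  option Y: M = 13.2 MN·m/kg
  option C: M = 11.0 MN·m/kg
  option H: M = 2.76 MN·m/kg
Option V has the largest M.

option V, M = 129 MN·m/kg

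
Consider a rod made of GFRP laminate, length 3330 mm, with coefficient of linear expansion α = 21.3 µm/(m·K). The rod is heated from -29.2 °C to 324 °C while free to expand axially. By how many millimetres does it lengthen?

25.1 mm

ΔT = 324 − (-29.2) = 353.2 K.
ΔL = α·L₀·ΔT = 21.3×10⁻⁶ × 3330 mm × 353.2 K = 25.1 mm.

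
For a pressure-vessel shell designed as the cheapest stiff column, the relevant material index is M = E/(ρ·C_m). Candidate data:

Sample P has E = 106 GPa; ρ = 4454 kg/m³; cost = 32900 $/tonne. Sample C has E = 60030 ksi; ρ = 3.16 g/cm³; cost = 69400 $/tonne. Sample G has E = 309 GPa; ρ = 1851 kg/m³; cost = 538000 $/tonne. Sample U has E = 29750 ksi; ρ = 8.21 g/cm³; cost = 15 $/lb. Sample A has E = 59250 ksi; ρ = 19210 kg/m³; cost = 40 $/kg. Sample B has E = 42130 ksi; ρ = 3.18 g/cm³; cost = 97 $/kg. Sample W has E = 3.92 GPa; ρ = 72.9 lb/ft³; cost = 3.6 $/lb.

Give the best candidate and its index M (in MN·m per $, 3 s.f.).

Putting every candidate on a common basis:
  sample P: E = 106.0 GPa, ρ = 4454 kg/m³, cost = 32.90 $/kg
  sample C: E = 413.9 GPa, ρ = 3160 kg/m³, cost = 69.40 $/kg
  sample G: E = 309.0 GPa, ρ = 1851 kg/m³, cost = 538.0 $/kg
  sample U: E = 205.1 GPa, ρ = 8210 kg/m³, cost = 33.07 $/kg
  sample A: E = 408.5 GPa, ρ = 19210 kg/m³, cost = 40.00 $/kg
  sample B: E = 290.5 GPa, ρ = 3180 kg/m³, cost = 97.00 $/kg
  sample W: E = 3.920 GPa, ρ = 1168 kg/m³, cost = 7.937 $/kg
  sample C: M = 1.89 MN·m per $
  sample B: M = 0.942 MN·m per $
  sample U: M = 0.756 MN·m per $
  sample P: M = 0.723 MN·m per $
  sample A: M = 0.532 MN·m per $
  sample W: M = 0.423 MN·m per $
  sample G: M = 0.310 MN·m per $
Sample C ranks first.

sample C, M = 1.89 MN·m per $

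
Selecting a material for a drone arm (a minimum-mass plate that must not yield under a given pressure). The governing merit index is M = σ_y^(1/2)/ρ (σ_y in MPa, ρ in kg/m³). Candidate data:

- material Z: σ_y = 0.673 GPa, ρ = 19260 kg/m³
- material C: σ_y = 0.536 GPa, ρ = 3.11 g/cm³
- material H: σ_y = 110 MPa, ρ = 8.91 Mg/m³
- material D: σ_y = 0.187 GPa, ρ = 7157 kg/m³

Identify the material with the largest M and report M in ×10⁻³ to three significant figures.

material C, M = 7.44×10⁻³

After converting to SI:
  material Z: σ_y = 673.0 MPa, ρ = 19260 kg/m³
  material C: σ_y = 536.0 MPa, ρ = 3110 kg/m³
  material H: σ_y = 110.0 MPa, ρ = 8910 kg/m³
  material D: σ_y = 187.0 MPa, ρ = 7157 kg/m³
  material C: M = 7.44×10⁻³
  material D: M = 1.91×10⁻³
  material Z: M = 1.35×10⁻³
  material H: M = 1.18×10⁻³
The maximum is for material C.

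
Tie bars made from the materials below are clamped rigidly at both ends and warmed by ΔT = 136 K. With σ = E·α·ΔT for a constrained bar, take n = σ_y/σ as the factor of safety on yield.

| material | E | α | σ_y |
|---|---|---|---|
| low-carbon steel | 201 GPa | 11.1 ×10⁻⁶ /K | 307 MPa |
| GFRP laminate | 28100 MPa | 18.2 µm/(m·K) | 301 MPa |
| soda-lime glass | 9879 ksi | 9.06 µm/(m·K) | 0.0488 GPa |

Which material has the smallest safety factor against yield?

With everything in SI (GPa, ×10⁻⁶/K, MPa):
  low-carbon steel: E = 201.0, α = 11.1, σ_y = 307.0 → σ = 303 MPa, n = 1.01
  GFRP laminate: E = 28.10, α = 18.2, σ_y = 301.0 → σ = 69.6 MPa, n = 4.33
  soda-lime glass: E = 68.11, α = 9.06, σ_y = 48.80 → σ = 83.9 MPa, n = 0.581
Smallest n: soda-lime glass with n = 0.581.

soda-lime glass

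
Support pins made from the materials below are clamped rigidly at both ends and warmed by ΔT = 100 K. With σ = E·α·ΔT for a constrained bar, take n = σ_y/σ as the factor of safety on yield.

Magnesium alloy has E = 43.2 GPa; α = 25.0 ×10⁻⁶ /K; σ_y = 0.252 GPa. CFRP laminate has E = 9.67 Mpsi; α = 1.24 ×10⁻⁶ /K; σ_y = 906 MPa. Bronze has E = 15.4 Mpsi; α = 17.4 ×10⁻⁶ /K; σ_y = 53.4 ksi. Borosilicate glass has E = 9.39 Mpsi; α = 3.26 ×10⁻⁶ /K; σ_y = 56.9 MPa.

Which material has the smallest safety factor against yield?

Converting E to GPa, α to ×10⁻⁶/K, σ_y to MPa, then σ and n for each:
  magnesium alloy: E = 43.20, α = 25.0, σ_y = 252.0 → σ = 108 MPa, n = 2.33
  CFRP laminate: E = 66.67, α = 1.24, σ_y = 906.0 → σ = 8.27 MPa, n = 110
  bronze: E = 106.2, α = 17.4, σ_y = 368.2 → σ = 185 MPa, n = 1.99
  borosilicate glass: E = 64.74, α = 3.26, σ_y = 56.90 → σ = 21.1 MPa, n = 2.70
Bronze has the lowest safety factor, n = 1.99.

bronze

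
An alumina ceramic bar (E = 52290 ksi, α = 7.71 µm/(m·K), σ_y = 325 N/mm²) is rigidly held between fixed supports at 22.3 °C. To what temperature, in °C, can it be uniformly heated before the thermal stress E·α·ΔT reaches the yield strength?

139 °C

E = 52290 ksi = 360.5 GPa.
σ_y = 325 N/mm² = 325.0 MPa.
E·α·ΔT = 325.0 MPa ⇒ ΔT = 325.0 / (360.5×10³ × 7.71×10⁻⁶) = 116.9 K.
T = 22.3 + 116.9 = 139.2 °C.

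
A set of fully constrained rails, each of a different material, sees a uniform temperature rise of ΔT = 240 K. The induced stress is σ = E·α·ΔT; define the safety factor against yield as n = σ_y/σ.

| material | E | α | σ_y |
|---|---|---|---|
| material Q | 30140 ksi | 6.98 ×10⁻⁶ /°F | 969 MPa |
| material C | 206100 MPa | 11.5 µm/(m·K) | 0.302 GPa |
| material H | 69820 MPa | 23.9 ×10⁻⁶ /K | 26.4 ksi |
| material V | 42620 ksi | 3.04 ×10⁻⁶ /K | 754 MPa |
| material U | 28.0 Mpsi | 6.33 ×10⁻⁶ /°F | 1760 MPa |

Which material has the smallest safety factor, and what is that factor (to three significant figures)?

material H, n = 0.455

With everything in SI (GPa, ×10⁻⁶/K, MPa):
  material Q: E = 207.8, α = 12.6, σ_y = 969.0 → σ = 627 MPa, n = 1.55
  material C: E = 206.1, α = 11.5, σ_y = 302.0 → σ = 569 MPa, n = 0.531
  material H: E = 69.82, α = 23.9, σ_y = 182.0 → σ = 400 MPa, n = 0.455
  material V: E = 293.9, α = 3.04, σ_y = 754.0 → σ = 214 MPa, n = 3.52
  material U: E = 193.1, α = 11.4, σ_y = 1760 → σ = 528 MPa, n = 3.33
Material H has the lowest safety factor, n = 0.455.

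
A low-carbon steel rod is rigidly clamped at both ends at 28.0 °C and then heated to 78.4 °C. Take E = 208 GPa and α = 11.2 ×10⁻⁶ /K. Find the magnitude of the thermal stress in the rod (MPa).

ΔT = 50.40 K. Constrained thermal stress σ = E·α·ΔT = 208.0×10³ MPa × 11.2×10⁻⁶ × 50.40 = 117 MPa (compressive).

117 MPa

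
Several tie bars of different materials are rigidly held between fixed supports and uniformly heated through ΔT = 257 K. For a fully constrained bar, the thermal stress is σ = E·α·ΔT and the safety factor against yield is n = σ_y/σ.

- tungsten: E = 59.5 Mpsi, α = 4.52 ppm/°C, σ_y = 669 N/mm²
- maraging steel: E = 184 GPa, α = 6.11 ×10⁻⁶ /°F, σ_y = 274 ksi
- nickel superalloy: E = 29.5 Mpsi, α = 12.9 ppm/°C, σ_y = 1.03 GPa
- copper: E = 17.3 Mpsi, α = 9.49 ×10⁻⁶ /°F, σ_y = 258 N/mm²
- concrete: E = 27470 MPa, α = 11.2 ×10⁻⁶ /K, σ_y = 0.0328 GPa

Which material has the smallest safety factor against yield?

concrete

Per material, after unit conversion:
  tungsten: E = 410.2, α = 4.52, σ_y = 669.0 → σ = 477 MPa, n = 1.40
  maraging steel: E = 184.0, α = 11.0, σ_y = 1889 → σ = 520 MPa, n = 3.63
  nickel superalloy: E = 203.4, α = 12.9, σ_y = 1030 → σ = 674 MPa, n = 1.53
  copper: E = 119.3, α = 17.1, σ_y = 258.0 → σ = 524 MPa, n = 0.493
  concrete: E = 27.47, α = 11.2, σ_y = 32.80 → σ = 79.1 MPa, n = 0.415
Concrete has the lowest safety factor, n = 0.415.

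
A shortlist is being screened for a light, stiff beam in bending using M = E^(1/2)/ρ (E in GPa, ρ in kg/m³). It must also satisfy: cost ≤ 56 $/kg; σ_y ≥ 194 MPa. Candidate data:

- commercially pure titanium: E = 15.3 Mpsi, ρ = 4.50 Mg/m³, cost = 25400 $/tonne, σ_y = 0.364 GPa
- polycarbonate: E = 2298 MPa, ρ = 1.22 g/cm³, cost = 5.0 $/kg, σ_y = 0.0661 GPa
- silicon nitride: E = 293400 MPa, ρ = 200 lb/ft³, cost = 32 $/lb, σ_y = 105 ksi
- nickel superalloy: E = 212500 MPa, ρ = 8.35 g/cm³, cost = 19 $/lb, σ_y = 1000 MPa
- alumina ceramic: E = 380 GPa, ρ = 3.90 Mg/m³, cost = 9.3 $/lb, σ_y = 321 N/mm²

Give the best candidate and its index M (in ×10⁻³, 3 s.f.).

alumina ceramic, M = 5.00×10⁻³

Screen on constraints: cost ≤ 56 $/kg; σ_y ≥ 194 MPa. Survivors: commercially pure titanium, nickel superalloy, alumina ceramic.
Normalizing units and computing the index:
  commercially pure titanium: E = 105.5 GPa, ρ = 4500 kg/m³
  nickel superalloy: E = 212.5 GPa, ρ = 8350 kg/m³
  alumina ceramic: E = 380.0 GPa, ρ = 3900 kg/m³
  alumina ceramic: M = 5.00×10⁻³
  commercially pure titanium: M = 2.28×10⁻³
  nickel superalloy: M = 1.75×10⁻³
The maximum is for alumina ceramic.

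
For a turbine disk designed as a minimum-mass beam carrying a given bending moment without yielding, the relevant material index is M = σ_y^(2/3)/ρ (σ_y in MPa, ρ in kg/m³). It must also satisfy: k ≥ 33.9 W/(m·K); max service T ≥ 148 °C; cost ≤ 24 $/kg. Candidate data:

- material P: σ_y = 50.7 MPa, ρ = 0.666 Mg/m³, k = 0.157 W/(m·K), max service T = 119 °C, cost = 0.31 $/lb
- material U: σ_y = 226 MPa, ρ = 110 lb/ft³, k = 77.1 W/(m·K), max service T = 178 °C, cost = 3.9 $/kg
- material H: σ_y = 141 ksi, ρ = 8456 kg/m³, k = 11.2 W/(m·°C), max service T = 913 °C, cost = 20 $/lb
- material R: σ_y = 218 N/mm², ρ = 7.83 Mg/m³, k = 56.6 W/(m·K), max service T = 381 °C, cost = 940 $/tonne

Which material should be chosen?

Screen on constraints: k ≥ 33.9 W/(m·K); max service T ≥ 148 °C; cost ≤ 24 $/kg. Survivors: material U, material R.
Normalizing units and computing the index:
  material U: σ_y = 226.0 MPa, ρ = 1762 kg/m³
  material R: σ_y = 218.0 MPa, ρ = 7830 kg/m³
  material U: M = 21.1×10⁻³
  material R: M = 4.63×10⁻³
The maximum is for material U.

material U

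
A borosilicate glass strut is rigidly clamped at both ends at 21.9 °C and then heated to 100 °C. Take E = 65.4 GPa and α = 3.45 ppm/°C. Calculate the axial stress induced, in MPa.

17.6 MPa

ΔT = 78.10 K. Constrained thermal stress σ = E·α·ΔT = 65.40×10³ MPa × 3.45×10⁻⁶ × 78.10 = 17.6 MPa (compressive).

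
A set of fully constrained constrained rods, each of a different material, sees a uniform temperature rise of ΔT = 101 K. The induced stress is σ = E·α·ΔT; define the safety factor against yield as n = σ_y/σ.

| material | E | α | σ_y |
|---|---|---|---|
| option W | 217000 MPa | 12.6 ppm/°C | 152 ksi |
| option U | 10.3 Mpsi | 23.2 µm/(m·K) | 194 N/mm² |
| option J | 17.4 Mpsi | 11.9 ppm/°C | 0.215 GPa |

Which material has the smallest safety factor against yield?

option U

With everything in SI (GPa, ×10⁻⁶/K, MPa):
  option W: E = 217.0, α = 12.6, σ_y = 1048 → σ = 276 MPa, n = 3.79
  option U: E = 71.02, α = 23.2, σ_y = 194.0 → σ = 166 MPa, n = 1.17
  option J: E = 120.0, α = 11.9, σ_y = 215.0 → σ = 144 MPa, n = 1.49
Smallest n: option U with n = 1.17.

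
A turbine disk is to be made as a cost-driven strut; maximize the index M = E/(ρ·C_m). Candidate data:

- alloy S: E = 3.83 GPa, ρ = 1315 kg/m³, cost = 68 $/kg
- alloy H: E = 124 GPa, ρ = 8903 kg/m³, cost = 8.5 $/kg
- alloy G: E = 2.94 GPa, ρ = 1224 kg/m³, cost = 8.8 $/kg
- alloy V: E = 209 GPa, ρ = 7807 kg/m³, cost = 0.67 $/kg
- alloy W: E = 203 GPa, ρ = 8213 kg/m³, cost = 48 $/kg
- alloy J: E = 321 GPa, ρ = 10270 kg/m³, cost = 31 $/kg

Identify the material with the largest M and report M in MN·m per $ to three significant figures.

alloy V, M = 40.0 MN·m per $

Evaluate M for each candidate:
  alloy V: M = 40.0 MN·m per $
  alloy H: M = 1.64 MN·m per $
  alloy J: M = 1.01 MN·m per $
  alloy W: M = 0.515 MN·m per $
  alloy G: M = 0.273 MN·m per $
  alloy S: M = 0.0428 MN·m per $
Highest index: alloy V.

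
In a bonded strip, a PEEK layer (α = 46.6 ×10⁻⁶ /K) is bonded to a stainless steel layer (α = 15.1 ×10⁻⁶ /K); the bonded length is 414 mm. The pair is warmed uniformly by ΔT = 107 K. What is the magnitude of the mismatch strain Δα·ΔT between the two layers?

Δα = |46.6 − 15.1|×10⁻⁶/K = 31.5×10⁻⁶/K.
Mismatch strain = Δα·ΔT = 31.5×10⁻⁶ × 107.0 = 3.37×10⁻³.

3.37×10⁻³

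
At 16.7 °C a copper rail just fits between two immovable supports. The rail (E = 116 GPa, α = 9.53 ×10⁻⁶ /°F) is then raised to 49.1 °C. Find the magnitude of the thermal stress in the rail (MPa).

64.5 MPa

α = 9.53×10⁻⁶/°F × 9/5 = 17.2×10⁻⁶/K.
ΔT = 32.40 K. Constrained thermal stress σ = E·α·ΔT = 116.0×10³ MPa × 17.2×10⁻⁶ × 32.40 = 64.5 MPa (compressive).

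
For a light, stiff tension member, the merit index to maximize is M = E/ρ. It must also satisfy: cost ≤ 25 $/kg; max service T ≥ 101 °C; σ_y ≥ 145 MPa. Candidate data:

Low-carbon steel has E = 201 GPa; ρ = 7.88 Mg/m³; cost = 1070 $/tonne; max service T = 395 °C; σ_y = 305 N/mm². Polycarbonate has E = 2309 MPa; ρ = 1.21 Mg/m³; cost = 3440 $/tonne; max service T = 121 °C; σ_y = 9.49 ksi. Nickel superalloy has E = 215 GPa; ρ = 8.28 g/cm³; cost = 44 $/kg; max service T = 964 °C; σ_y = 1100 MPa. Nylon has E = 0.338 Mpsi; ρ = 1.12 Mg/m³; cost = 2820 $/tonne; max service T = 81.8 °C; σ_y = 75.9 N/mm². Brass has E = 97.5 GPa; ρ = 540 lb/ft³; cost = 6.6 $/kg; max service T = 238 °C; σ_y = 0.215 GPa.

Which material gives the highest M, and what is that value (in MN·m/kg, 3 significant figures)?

low-carbon steel, M = 25.5 MN·m/kg

Screen on constraints: cost ≤ 25 $/kg; max service T ≥ 101 °C; σ_y ≥ 145 MPa. Survivors: low-carbon steel, brass.
Convert each candidate to consistent units, then evaluate M:
  low-carbon steel: E = 201.0 GPa, ρ = 7880 kg/m³
  brass: E = 97.50 GPa, ρ = 8650 kg/m³
  low-carbon steel: M = 25.5 MN·m/kg
  brass: M = 11.3 MN·m/kg
Low-carbon steel has the largest M.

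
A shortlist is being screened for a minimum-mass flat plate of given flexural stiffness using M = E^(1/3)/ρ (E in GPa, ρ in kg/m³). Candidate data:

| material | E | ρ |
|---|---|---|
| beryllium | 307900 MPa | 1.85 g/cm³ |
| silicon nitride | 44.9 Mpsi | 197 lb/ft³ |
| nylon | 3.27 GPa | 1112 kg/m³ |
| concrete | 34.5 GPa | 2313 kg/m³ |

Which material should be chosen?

After converting to SI:
  beryllium: E = 307.9 GPa, ρ = 1850 kg/m³
  silicon nitride: E = 309.6 GPa, ρ = 3156 kg/m³
  nylon: E = 3.270 GPa, ρ = 1112 kg/m³
  concrete: E = 34.50 GPa, ρ = 2313 kg/m³
  beryllium: M = 3.65×10⁻³
  silicon nitride: M = 2.14×10⁻³
  concrete: M = 1.41×10⁻³
  nylon: M = 1.33×10⁻³
The maximum is for beryllium.

beryllium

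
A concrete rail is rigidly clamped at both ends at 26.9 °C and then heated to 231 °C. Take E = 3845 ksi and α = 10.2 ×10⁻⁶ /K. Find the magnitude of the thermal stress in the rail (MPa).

E = 3845 ksi = 26.51 GPa.
ΔT = 204.1 K. Constrained thermal stress σ = E·α·ΔT = 26.51×10³ MPa × 10.2×10⁻⁶ × 204.1 = 55.2 MPa (compressive).

55.2 MPa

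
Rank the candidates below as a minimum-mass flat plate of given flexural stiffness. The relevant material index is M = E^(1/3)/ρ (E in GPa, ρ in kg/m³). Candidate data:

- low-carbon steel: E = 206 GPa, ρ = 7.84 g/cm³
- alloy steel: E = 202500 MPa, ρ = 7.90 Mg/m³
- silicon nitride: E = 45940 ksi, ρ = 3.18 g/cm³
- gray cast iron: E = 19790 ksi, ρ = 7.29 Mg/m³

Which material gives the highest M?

Normalizing units and computing the index:
  low-carbon steel: E = 206.0 GPa, ρ = 7840 kg/m³
  alloy steel: E = 202.5 GPa, ρ = 7900 kg/m³
  silicon nitride: E = 316.7 GPa, ρ = 3180 kg/m³
  gray cast iron: E = 136.4 GPa, ρ = 7290 kg/m³
  silicon nitride: M = 2.14×10⁻³
  low-carbon steel: M = 0.753×10⁻³
  alloy steel: M = 0.743×10⁻³
  gray cast iron: M = 0.706×10⁻³
Silicon nitride has the largest M.

silicon nitride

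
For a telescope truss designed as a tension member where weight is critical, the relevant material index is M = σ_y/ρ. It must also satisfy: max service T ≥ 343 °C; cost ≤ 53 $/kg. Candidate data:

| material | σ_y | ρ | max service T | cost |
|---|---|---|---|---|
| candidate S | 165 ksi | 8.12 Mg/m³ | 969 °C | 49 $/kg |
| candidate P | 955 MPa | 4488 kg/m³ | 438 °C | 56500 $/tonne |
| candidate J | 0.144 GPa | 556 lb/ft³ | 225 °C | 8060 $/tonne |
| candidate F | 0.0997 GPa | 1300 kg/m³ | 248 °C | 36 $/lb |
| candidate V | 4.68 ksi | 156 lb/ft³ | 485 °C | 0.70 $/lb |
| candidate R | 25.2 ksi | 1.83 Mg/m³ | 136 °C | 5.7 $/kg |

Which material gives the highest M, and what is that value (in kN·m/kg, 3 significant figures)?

Screen on constraints: max service T ≥ 343 °C; cost ≤ 53 $/kg. Survivors: candidate S, candidate V.
Convert each candidate to consistent units, then evaluate M:
  candidate S: σ_y = 1138 MPa, ρ = 8120 kg/m³
  candidate V: σ_y = 32.27 MPa, ρ = 2499 kg/m³
  candidate S: M = 140 kN·m/kg
  candidate V: M = 12.9 kN·m/kg
Candidate S ranks first.

candidate S, M = 140 kN·m/kg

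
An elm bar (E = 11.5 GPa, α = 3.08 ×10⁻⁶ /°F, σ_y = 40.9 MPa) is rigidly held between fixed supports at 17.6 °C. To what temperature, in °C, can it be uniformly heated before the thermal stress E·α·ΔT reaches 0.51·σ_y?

α = 3.08×10⁻⁶/°F × 9/5 = 5.54×10⁻⁶/K.
E·α·ΔT = 20.86 MPa ⇒ ΔT = 20.86 / (11.50×10³ × 5.54×10⁻⁶) = 327.2 K.
T = 17.6 + 327.2 = 344.8 °C.

345 °C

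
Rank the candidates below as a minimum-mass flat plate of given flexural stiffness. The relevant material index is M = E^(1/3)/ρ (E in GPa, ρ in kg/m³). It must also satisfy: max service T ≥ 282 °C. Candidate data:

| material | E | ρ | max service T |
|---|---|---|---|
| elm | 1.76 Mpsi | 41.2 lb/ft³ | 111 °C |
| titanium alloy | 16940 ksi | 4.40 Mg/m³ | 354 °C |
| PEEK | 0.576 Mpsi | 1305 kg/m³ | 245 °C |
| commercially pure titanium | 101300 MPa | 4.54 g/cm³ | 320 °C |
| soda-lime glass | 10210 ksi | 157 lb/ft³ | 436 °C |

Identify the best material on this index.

soda-lime glass

Screen on constraints: max service T ≥ 282 °C. Survivors: titanium alloy, commercially pure titanium, soda-lime glass.
Normalizing units and computing the index:
  titanium alloy: E = 116.8 GPa, ρ = 4400 kg/m³
  commercially pure titanium: E = 101.3 GPa, ρ = 4540 kg/m³
  soda-lime glass: E = 70.40 GPa, ρ = 2515 kg/m³
  soda-lime glass: M = 1.64×10⁻³
  titanium alloy: M = 1.11×10⁻³
  commercially pure titanium: M = 1.03×10⁻³
Highest index: soda-lime glass.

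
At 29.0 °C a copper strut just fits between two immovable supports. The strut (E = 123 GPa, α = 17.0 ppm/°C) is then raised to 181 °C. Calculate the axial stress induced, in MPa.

ΔT = 152.0 K. Constrained thermal stress σ = E·α·ΔT = 123.0×10³ MPa × 17.0×10⁻⁶ × 152.0 = 318 MPa (compressive).

318 MPa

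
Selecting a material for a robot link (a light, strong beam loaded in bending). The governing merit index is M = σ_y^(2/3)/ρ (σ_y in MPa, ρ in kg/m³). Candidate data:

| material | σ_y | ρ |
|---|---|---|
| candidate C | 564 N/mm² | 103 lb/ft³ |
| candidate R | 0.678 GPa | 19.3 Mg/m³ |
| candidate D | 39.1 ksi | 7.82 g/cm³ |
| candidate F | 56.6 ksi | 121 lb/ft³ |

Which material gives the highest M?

After converting to SI:
  candidate C: σ_y = 564.0 MPa, ρ = 1650 kg/m³
  candidate R: σ_y = 678.0 MPa, ρ = 19300 kg/m³
  candidate D: σ_y = 269.6 MPa, ρ = 7820 kg/m³
  candidate F: σ_y = 390.2 MPa, ρ = 1938 kg/m³
  candidate C: M = 41.4×10⁻³
  candidate F: M = 27.6×10⁻³
  candidate D: M = 5.34×10⁻³
  candidate R: M = 4.00×10⁻³
Highest index: candidate C.

candidate C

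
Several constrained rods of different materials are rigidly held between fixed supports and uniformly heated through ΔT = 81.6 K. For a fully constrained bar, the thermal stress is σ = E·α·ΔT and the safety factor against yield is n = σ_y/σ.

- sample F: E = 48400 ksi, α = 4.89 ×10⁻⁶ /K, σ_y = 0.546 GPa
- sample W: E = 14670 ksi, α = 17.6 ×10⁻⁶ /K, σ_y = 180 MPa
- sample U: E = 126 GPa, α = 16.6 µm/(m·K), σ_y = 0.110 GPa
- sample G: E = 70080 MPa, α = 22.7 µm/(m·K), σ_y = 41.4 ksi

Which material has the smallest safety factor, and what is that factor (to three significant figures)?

Per material, after unit conversion:
  sample F: E = 333.7, α = 4.89, σ_y = 546.0 → σ = 133 MPa, n = 4.10
  sample W: E = 101.1, α = 17.6, σ_y = 180.0 → σ = 145 MPa, n = 1.24
  sample U: E = 126.0, α = 16.6, σ_y = 110.0 → σ = 171 MPa, n = 0.645
  sample G: E = 70.08, α = 22.7, σ_y = 285.4 → σ = 130 MPa, n = 2.20
The minimum is sample U at n = 0.645.

sample U, n = 0.645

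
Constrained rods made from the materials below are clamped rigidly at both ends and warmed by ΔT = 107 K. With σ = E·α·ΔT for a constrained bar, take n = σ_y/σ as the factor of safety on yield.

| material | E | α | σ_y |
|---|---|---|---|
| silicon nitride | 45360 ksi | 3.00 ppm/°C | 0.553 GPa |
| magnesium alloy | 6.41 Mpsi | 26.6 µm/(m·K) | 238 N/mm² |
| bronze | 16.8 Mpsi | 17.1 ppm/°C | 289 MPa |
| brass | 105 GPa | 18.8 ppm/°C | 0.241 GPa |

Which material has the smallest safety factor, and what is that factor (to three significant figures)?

Converting E to GPa, α to ×10⁻⁶/K, σ_y to MPa, then σ and n for each:
  silicon nitride: E = 312.7, α = 3.00, σ_y = 553.0 → σ = 100 MPa, n = 5.51
  magnesium alloy: E = 44.20, α = 26.6, σ_y = 238.0 → σ = 126 MPa, n = 1.89
  bronze: E = 115.8, α = 17.1, σ_y = 289.0 → σ = 212 MPa, n = 1.36
  brass: E = 105.0, α = 18.8, σ_y = 241.0 → σ = 211 MPa, n = 1.14
Brass has the lowest safety factor, n = 1.14.

brass, n = 1.14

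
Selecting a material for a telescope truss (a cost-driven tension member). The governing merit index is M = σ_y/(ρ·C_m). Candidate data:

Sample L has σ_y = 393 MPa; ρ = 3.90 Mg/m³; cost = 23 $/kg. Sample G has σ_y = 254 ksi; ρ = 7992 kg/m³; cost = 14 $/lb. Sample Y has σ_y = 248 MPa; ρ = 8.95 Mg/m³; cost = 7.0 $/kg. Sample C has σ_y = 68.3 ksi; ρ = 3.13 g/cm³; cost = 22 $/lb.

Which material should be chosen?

Convert each candidate to consistent units, then evaluate M:
  sample L: σ_y = 393.0 MPa, ρ = 3900 kg/m³, cost = 23.00 $/kg
  sample G: σ_y = 1751 MPa, ρ = 7992 kg/m³, cost = 30.86 $/kg
  sample Y: σ_y = 248.0 MPa, ρ = 8950 kg/m³, cost = 7.000 $/kg
  sample C: σ_y = 470.9 MPa, ρ = 3130 kg/m³, cost = 48.50 $/kg
  sample G: M = 7.10 kN·m per $
  sample L: M = 4.38 kN·m per $
  sample Y: M = 3.96 kN·m per $
  sample C: M = 3.10 kN·m per $
The maximum is for sample G.

sample G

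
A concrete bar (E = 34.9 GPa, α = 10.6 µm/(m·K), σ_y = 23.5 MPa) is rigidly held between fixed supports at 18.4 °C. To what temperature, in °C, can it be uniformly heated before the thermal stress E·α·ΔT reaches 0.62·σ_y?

57.8 °C

E·α·ΔT = 14.57 MPa ⇒ ΔT = 14.57 / (34.90×10³ × 10.6×10⁻⁶) = 39.38 K.
T = 18.4 + 39.38 = 57.78 °C.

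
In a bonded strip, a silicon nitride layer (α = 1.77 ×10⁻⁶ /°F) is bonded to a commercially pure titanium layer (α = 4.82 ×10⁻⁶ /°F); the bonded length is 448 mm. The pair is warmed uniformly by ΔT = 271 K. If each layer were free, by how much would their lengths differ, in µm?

667 µm

silicon nitride: α = 1.77×10⁻⁶/°F × 9/5 = 3.19×10⁻⁶/K.
commercially pure titanium: α = 4.82×10⁻⁶/°F × 9/5 = 8.68×10⁻⁶/K.
Δα = |3.19 − 8.68|×10⁻⁶/K = 5.49×10⁻⁶/K.
ΔL_mismatch = Δα·L·ΔT = 5.49×10⁻⁶ × 448.0 mm × 271.0 K = 667 µm.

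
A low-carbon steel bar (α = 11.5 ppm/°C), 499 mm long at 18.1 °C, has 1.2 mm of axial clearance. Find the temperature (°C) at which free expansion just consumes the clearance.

227 °C

α·L₀·ΔT = 1.2 mm ⇒ ΔT = 1.2 / (11.5×10⁻⁶ × 499.0) = 209.1 K.
T = 18.1 + 209.1 = 227.2 °C.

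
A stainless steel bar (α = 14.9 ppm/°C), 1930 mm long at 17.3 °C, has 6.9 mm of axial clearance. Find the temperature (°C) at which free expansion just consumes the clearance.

α·L₀·ΔT = 6.9 mm ⇒ ΔT = 6.9 / (14.9×10⁻⁶ × 1930.0) = 239.9 K.
T = 17.3 + 239.9 = 257.2 °C.

257 °C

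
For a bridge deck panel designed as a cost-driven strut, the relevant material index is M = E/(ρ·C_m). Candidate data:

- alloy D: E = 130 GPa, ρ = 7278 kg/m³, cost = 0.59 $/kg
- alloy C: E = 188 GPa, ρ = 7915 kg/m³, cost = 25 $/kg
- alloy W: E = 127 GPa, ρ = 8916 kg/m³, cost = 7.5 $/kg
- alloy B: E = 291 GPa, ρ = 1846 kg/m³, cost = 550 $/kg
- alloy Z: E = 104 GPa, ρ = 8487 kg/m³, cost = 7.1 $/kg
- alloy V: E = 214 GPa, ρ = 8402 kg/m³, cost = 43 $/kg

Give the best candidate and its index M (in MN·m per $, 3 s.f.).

alloy D, M = 30.3 MN·m per $

Evaluate M for each candidate:
  alloy D: M = 30.3 MN·m per $
  alloy W: M = 1.90 MN·m per $
  alloy Z: M = 1.73 MN·m per $
  alloy C: M = 0.950 MN·m per $
  alloy V: M = 0.592 MN·m per $
  alloy B: M = 0.287 MN·m per $
The maximum is for alloy D.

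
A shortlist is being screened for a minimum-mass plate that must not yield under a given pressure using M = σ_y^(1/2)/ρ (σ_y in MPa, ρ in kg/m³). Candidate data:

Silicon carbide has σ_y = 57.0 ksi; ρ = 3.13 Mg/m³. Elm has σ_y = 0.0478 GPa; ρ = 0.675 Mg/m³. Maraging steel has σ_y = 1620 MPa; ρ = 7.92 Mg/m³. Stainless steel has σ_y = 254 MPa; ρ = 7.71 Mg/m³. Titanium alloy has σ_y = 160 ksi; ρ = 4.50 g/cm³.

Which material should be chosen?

After converting to SI:
  silicon carbide: σ_y = 393.0 MPa, ρ = 3130 kg/m³
  elm: σ_y = 47.80 MPa, ρ = 675.0 kg/m³
  maraging steel: σ_y = 1620 MPa, ρ = 7920 kg/m³
  stainless steel: σ_y = 254.0 MPa, ρ = 7710 kg/m³
  titanium alloy: σ_y = 1103 MPa, ρ = 4500 kg/m³
  elm: M = 10.2×10⁻³
  titanium alloy: M = 7.38×10⁻³
  silicon carbide: M = 6.33×10⁻³
  maraging steel: M = 5.08×10⁻³
  stainless steel: M = 2.07×10⁻³
The maximum is for elm.

elm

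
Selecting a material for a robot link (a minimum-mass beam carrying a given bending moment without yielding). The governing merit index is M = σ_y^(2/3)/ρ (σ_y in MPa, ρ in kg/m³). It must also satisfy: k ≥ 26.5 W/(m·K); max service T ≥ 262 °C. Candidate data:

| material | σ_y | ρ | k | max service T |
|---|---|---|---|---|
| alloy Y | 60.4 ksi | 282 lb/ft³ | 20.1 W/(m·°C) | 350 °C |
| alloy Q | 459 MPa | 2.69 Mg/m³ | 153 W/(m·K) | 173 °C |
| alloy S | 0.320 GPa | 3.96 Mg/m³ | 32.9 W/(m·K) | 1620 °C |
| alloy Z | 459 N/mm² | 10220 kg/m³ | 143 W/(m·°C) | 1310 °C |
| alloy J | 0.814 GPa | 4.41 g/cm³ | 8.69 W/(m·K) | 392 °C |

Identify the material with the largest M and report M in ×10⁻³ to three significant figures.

alloy S, M = 11.8×10⁻³

Screen on constraints: k ≥ 26.5 W/(m·K); max service T ≥ 262 °C. Survivors: alloy S, alloy Z.
Putting every candidate on a common basis:
  alloy S: σ_y = 320.0 MPa, ρ = 3960 kg/m³
  alloy Z: σ_y = 459.0 MPa, ρ = 10220 kg/m³
  alloy S: M = 11.8×10⁻³
  alloy Z: M = 5.82×10⁻³
Alloy S has the largest M.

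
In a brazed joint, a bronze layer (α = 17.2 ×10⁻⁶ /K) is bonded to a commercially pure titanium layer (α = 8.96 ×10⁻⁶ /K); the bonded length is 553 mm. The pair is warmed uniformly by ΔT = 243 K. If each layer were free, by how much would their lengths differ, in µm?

Δα = |17.2 − 8.96|×10⁻⁶/K = 8.24×10⁻⁶/K.
ΔL_mismatch = Δα·L·ΔT = 8.24×10⁻⁶ × 553.0 mm × 243.0 K = 1110 µm.

1110 µm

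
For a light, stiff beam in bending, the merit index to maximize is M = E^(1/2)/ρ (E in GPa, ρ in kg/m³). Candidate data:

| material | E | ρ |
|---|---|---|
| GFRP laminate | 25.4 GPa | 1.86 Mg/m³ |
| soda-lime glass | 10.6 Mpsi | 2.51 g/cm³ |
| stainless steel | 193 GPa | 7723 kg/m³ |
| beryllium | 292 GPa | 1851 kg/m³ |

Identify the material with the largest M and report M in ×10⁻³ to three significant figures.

beryllium, M = 9.23×10⁻³

Convert each candidate to consistent units, then evaluate M:
  GFRP laminate: E = 25.40 GPa, ρ = 1860 kg/m³
  soda-lime glass: E = 73.08 GPa, ρ = 2510 kg/m³
  stainless steel: E = 193.0 GPa, ρ = 7723 kg/m³
  beryllium: E = 292.0 GPa, ρ = 1851 kg/m³
  beryllium: M = 9.23×10⁻³
  soda-lime glass: M = 3.41×10⁻³
  GFRP laminate: M = 2.71×10⁻³
  stainless steel: M = 1.80×10⁻³
Beryllium ranks first.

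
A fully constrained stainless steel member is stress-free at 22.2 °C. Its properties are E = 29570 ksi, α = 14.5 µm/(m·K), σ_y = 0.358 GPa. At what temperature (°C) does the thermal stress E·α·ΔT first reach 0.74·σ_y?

112 °C

E = 29570 ksi = 203.9 GPa.
σ_y = 0.358 GPa = 358.0 MPa.
E·α·ΔT = 264.9 MPa ⇒ ΔT = 264.9 / (203.9×10³ × 14.5×10⁻⁶) = 89.61 K.
T = 22.2 + 89.61 = 111.8 °C.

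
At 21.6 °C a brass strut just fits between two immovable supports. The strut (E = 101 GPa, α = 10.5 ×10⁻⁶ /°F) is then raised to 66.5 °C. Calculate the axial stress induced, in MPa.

α = 10.5×10⁻⁶/°F × 9/5 = 18.9×10⁻⁶/K.
ΔT = 44.90 K. Constrained thermal stress σ = E·α·ΔT = 101.0×10³ MPa × 18.9×10⁻⁶ × 44.90 = 85.7 MPa (compressive).

85.7 MPa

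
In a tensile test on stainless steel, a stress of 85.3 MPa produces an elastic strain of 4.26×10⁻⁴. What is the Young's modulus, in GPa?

200 GPa

E = σ/ε = 85.3 MPa / 4.26×10⁻⁴ = 200200 MPa = 200 GPa.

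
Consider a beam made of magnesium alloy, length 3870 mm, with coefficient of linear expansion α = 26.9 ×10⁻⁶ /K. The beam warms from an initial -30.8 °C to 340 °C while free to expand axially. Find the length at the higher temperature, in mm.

3908.6 mm

ΔT = 340 − (-30.8) = 370.8 K.
ΔL = α·L₀·ΔT = 26.9×10⁻⁶ × 3870 mm × 370.8 K = 38.6 mm.
L = L₀ + ΔL = 3870 + 38.6 = 3908.6 mm.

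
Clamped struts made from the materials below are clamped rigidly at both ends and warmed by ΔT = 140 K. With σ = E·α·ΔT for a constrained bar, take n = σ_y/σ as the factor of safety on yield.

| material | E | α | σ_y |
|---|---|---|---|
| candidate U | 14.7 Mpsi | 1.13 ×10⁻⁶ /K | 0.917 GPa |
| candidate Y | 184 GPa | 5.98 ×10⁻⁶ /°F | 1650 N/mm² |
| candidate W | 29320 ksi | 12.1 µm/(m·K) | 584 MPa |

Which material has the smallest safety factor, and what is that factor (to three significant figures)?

In consistent units (E in GPa, α in ×10⁻⁶/K, σ_y in MPa):
  candidate U: E = 101.4, α = 1.13, σ_y = 917.0 → σ = 16.0 MPa, n = 57.2
  candidate Y: E = 184.0, α = 10.8, σ_y = 1650 → σ = 277 MPa, n = 5.95
  candidate W: E = 202.2, α = 12.1, σ_y = 584.0 → σ = 342 MPa, n = 1.71
Smallest n: candidate W with n = 1.71.

candidate W, n = 1.71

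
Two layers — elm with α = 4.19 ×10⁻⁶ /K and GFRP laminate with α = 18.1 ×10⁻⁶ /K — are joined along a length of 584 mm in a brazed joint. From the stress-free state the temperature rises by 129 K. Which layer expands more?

GFRP laminate

α(elm) = 4.19×10⁻⁶/K vs α(GFRP laminate) = 18.1×10⁻⁶/K.
Higher α expands more for the same ΔT: GFRP laminate.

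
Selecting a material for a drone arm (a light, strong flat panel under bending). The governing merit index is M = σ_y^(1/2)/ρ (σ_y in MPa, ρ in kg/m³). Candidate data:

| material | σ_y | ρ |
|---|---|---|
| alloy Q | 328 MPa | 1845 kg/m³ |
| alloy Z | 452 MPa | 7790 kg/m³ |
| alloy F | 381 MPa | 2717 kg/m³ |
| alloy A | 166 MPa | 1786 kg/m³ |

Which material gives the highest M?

Computing M directly (units already consistent):
  alloy Q: M = 9.82×10⁻³
  alloy A: M = 7.21×10⁻³
  alloy F: M = 7.18×10⁻³
  alloy Z: M = 2.73×10⁻³
Alloy Q has the largest M.

alloy Q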